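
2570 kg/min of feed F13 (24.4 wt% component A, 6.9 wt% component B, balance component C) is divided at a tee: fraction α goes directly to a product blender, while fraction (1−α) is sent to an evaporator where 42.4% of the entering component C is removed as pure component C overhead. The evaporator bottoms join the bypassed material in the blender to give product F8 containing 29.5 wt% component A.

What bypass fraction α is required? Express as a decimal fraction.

All 2570×0.244 = 627.08 kg/min of component A reaches F8, so F8 = 627.08/0.295 = 2125.7 kg/min and vapour = 444.31 kg/min.
The evaporator receives (1−α)·2570 of feed at 0.687 component C and removes 0.424 of that component C:
0.424×0.687×(1−α)×2570 = 444.31
(1−α) = 444.31/748.61 = 0.5935;  α = 0.4065.

0.406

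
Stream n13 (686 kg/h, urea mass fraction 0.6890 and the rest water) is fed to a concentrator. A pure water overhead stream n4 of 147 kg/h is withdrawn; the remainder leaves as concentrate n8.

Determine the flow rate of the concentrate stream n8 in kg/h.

Concentrate = 686 − 147 = 539 kg/h.

539 kg/h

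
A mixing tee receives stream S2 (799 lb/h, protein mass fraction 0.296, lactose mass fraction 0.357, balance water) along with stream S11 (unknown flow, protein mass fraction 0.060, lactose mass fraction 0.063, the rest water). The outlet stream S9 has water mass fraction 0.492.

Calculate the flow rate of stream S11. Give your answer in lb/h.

Let S11 be the unknown flow. Total out = 799 + S11.
water balance: 277.25 + 0.877·S11 = 0.492·(799 + S11)
(0.877 − 0.492)·S11 = 0.492×799 − 277.25 = 115.86
S11 = 115.86 / 0.385 = 300.92 lb/h

300.9 lb/h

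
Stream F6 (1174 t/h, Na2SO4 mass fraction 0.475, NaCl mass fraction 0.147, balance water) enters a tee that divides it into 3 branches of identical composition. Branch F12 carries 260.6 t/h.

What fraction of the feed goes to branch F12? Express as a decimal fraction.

Fraction to F12 = 260.6/1174 = 0.2220.

0.222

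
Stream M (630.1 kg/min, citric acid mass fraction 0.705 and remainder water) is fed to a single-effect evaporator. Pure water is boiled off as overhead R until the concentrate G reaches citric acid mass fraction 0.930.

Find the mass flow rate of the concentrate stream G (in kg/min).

citric acid is conserved: 630.1×0.705 = 444.22 kg/min all reports to the concentrate.
Concentrate = 444.22/(target fraction) = 477.66 kg/min.

477.7 kg/min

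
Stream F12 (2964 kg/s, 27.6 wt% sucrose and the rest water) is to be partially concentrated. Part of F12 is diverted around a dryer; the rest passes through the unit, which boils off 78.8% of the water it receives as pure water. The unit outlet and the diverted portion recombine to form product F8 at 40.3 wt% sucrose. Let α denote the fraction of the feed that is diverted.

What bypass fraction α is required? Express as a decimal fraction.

All 2964×0.276 = 818.06 kg/s of sucrose reaches F8, so F8 = 818.06/0.403 = 2029.9 kg/s and vapour = 934.06 kg/s.
The evaporator receives (1−α)·2964 of feed at 0.724 water and removes 0.788 of that water:
0.788×0.724×(1−α)×2964 = 934.06
(1−α) = 934.06/1691 = 0.5524;  α = 0.4476.

0.448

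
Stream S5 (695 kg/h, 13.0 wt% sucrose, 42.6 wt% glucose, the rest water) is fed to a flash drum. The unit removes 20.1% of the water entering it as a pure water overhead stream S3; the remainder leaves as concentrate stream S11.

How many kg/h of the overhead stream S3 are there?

62.02 kg/h

water entering = 695×0.444 = 308.58 kg/h; overhead removed = 0.201×308.58 = 62.025 kg/h.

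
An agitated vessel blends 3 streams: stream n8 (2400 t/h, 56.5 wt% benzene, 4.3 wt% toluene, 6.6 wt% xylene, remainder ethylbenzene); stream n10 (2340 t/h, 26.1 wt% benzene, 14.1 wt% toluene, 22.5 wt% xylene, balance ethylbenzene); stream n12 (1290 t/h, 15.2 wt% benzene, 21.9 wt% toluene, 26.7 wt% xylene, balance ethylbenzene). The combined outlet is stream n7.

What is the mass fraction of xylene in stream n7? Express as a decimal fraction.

0.1707

Total flow out = 2400 + 2340 + 1290 = 6030 t/h.
xylene in = 2400×0.066 + 2340×0.225 + 1290×0.267 = 1029.3 t/h.
xylene mass fraction in n7 = 1029.3/6030 = 0.1707.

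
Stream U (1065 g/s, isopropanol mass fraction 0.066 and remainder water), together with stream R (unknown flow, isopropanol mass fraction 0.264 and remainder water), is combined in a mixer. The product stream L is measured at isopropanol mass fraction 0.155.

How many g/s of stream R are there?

Let R be the unknown flow. Total out = 1065 + R.
isopropanol balance: 70.29 + 0.264·R = 0.155·(1065 + R)
(0.264 − 0.155)·R = 0.155×1065 − 70.29 = 94.785
R = 94.785 / 0.109 = 869.59 g/s

869.6 g/s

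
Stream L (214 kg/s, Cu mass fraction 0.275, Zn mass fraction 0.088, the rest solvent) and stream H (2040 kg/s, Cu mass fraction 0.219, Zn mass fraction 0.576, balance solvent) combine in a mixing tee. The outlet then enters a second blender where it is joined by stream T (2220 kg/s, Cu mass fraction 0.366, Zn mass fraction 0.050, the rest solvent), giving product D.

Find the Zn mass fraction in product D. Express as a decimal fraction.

Overall, product flow = 4474 kg/s.
Zn in = 214×0.088 + 2040×0.576 + 2220×0.050 = 1304.9 kg/s.
Zn fraction in D = 0.292.

0.292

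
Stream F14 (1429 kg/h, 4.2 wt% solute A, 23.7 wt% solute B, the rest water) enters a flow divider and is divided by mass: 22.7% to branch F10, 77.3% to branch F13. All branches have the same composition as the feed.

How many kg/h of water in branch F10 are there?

233.9 kg/h

Branch F10 total = 0.227×1429 = 324.38 kg/h.
water in F10 = 0.721×324.38 = 233.88 kg/h.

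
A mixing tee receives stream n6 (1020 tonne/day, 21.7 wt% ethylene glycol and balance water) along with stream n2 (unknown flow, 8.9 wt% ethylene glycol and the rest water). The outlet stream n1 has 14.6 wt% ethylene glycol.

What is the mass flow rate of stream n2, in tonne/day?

Let n2 be the unknown flow. Total out = 1020 + n2.
ethylene glycol balance: 221.34 + 0.089·n2 = 0.146·(1020 + n2)
(0.089 − 0.146)·n2 = 0.146×1020 − 221.34 = -72.42
n2 = -72.42 / -0.057 = 1270.5 tonne/day

1271 tonne/day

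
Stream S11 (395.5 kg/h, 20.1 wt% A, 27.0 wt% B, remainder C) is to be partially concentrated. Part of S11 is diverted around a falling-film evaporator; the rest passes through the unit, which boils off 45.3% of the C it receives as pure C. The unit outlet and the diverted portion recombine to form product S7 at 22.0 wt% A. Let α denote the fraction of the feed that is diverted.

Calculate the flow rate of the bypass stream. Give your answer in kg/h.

All 395.5×0.201 = 79.496 kg/h of A reaches S7, so S7 = 79.496/0.220 = 361.34 kg/h and vapour = 34.157 kg/h.
The evaporator receives (1−α)·395.5 of feed at 0.529 C and removes 0.453 of that C:
0.453×0.529×(1−α)×395.5 = 34.157
(1−α) = 34.157/94.776 = 0.3604;  α = 0.6396.
Bypass flow = 0.6396×395.5 = 252.96 kg/h.

253 kg/h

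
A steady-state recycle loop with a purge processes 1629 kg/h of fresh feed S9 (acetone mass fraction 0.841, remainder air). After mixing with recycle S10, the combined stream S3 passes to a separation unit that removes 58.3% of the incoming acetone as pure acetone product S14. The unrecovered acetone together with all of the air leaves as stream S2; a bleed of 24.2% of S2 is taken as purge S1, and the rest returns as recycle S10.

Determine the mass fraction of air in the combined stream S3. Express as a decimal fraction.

0.348

air enters only via S9 and leaves only via the purge: 1629×0.159 = 0.242×(air in S2), and the separation unit passes all air, so air in S3 = air in S2 = 1070.3 kg/h.
acetone in S3: m_A = 1629×0.841 + (1−0.242)·(1−0.583)·m_A, so m_A = 1370/0.6839 = 2003.2 kg/h.
S3 = 2003.2 + 1070.3 = 3073.5 kg/h.
air fraction in S3 = 1070.3/3073.5 = 0.348.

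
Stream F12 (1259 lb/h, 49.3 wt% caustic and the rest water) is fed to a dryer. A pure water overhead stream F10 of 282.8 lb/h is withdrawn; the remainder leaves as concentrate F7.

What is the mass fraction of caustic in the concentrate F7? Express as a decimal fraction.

caustic is not removed: 1259×0.493 = 620.69 lb/h of caustic enters F7.
Concentrate = 1259 − 282.8 = 976.2 lb/h.
Mass fraction = 620.69/976.2 = 0.6358.

0.6358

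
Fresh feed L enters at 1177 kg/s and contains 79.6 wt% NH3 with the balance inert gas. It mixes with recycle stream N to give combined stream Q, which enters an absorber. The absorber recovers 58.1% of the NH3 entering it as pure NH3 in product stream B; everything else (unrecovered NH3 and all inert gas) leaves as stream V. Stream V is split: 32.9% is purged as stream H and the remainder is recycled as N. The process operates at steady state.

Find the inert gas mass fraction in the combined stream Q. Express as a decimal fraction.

0.359

inert gas enters only via L and leaves only via the purge: 1177×0.204 = 0.329×(inert gas in V), and the absorber passes all inert gas, so inert gas in Q = inert gas in V = 729.81 kg/s.
NH3 in Q: m_A = 1177×0.796 + (1−0.329)·(1−0.581)·m_A, so m_A = 936.89/0.7189 = 1303.3 kg/s.
Q = 1303.3 + 729.81 = 2033.1 kg/s.
inert gas fraction in Q = 729.81/2033.1 = 0.359.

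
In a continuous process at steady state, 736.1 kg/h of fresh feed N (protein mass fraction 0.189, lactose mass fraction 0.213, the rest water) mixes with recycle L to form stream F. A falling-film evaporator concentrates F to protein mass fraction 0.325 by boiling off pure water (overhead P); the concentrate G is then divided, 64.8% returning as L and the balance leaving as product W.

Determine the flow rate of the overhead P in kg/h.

Overall protein balance (none leaves overhead): protein in fresh feed = protein in product, i.e. 736.1×0.189 = (1−0.648)·G·0.325.
G = 139.12/(0.325×0.352) = 1216.1 kg/h.
Recycle L = 0.648×1216.1 = 788.04 kg/h.
Combined feed F = 736.1 + 788.04 = 1524.1 kg/h.
Overhead P = F − G = 1524.1 − 1216.1 = 308.03 kg/h.

308 kg/h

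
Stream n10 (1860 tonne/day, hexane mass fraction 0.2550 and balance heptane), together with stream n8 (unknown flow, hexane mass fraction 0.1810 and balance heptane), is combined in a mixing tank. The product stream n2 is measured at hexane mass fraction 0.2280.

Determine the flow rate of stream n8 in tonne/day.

1069 tonne/day

Let n8 be the unknown flow. Total out = 1860 + n8.
hexane balance: 474.3 + 0.181·n8 = 0.228·(1860 + n8)
(0.181 − 0.228)·n8 = 0.228×1860 − 474.3 = -50.22
n8 = -50.22 / -0.047 = 1068.5 tonne/day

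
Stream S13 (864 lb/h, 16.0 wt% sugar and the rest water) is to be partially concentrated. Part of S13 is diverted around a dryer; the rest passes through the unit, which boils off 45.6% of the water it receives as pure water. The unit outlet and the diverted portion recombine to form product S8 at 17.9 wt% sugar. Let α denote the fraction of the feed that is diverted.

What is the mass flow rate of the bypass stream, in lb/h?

All 864×0.160 = 138.24 lb/h of sugar reaches S8, so S8 = 138.24/0.179 = 772.29 lb/h and vapour = 91.709 lb/h.
The evaporator receives (1−α)·864 of feed at 0.840 water and removes 0.456 of that water:
0.456×0.840×(1−α)×864 = 91.709
(1−α) = 91.709/330.95 = 0.2771;  α = 0.7229.
Bypass flow = 0.7229×864 = 624.57 lb/h.

624.6 lb/h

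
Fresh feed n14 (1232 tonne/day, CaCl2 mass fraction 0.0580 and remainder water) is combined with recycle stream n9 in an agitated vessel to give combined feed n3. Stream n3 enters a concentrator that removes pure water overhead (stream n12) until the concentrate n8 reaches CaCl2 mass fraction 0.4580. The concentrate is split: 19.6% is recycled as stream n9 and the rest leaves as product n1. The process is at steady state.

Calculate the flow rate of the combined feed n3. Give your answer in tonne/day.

Overall CaCl2 balance (none leaves overhead): CaCl2 in fresh feed = CaCl2 in product, i.e. 1232×0.058 = (1−0.196)·n8·0.458.
n8 = 71.456/(0.458×0.804) = 194.05 tonne/day.
Recycle n9 = 0.196×194.05 = 38.034 tonne/day.
Combined feed n3 = 1232 + 38.034 = 1270 tonne/day.

1270 tonne/day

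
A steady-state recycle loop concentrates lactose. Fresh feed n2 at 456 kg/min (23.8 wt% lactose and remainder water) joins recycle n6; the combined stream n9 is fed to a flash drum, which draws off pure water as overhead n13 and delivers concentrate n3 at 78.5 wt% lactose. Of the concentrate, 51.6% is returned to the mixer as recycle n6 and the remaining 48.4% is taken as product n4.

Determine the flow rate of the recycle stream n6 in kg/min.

Overall lactose balance (none leaves overhead): lactose in fresh feed = lactose in product, i.e. 456×0.238 = (1−0.516)·n3·0.785.
n3 = 108.53/(0.785×0.484) = 285.65 kg/min.
Recycle n6 = 0.516×285.65 = 147.39 kg/min.

147.4 kg/min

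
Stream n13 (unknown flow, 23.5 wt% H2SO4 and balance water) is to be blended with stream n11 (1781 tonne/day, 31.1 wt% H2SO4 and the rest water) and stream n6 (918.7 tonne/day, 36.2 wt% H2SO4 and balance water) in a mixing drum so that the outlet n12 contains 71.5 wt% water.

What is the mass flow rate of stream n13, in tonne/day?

2341 tonne/day

Let n13 be the unknown flow. Total out = 2699.7 + n13.
water balance: 1813.2 + 0.765·n13 = 0.715·(2699.7 + n13)
(0.765 − 0.715)·n13 = 0.715×2699.7 − 1813.2 = 117.05
n13 = 117.05 / 0.050 = 2340.9 tonne/day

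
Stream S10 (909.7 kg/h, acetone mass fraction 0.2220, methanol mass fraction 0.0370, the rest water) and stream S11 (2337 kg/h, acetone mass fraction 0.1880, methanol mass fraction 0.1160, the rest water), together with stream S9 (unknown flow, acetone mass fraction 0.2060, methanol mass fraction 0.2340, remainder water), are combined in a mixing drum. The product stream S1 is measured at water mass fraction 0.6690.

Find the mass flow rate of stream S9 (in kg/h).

Let S9 be the unknown flow. Total out = 3246.7 + S9.
water balance: 2300.6 + 0.560·S9 = 0.669·(3246.7 + S9)
(0.560 − 0.669)·S9 = 0.669×3246.7 − 2300.6 = -128.6
S9 = -128.6 / -0.109 = 1179.8 kg/h

1180 kg/h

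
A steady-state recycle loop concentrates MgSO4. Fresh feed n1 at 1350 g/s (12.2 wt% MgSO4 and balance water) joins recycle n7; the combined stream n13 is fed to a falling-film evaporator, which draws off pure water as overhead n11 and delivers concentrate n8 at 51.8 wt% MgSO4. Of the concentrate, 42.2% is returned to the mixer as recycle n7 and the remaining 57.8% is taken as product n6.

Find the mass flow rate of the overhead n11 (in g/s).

Overall MgSO4 balance (none leaves overhead): MgSO4 in fresh feed = MgSO4 in product, i.e. 1350×0.122 = (1−0.422)·n8·0.518.
n8 = 164.7/(0.518×0.578) = 550.09 g/s.
Recycle n7 = 0.422×550.09 = 232.14 g/s.
Combined feed n13 = 1350 + 232.14 = 1582.1 g/s.
Overhead n11 = n13 − n8 = 1582.1 − 550.09 = 1032 g/s.

1032 g/s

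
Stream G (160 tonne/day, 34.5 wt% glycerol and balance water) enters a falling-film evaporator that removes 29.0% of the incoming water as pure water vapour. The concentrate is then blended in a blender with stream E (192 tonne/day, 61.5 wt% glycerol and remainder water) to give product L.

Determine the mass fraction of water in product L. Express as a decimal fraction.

Vapour removed = 0.290×0.655×160 = 30.392 tonne/day; concentrate = 129.61 tonne/day.
water reaching the mixer = 74.408 (from concentrate) + 192×0.385 = 148.33 tonne/day.
Product flow = 129.61 + 192 = 321.61 tonne/day; water fraction = 0.4612.

0.4612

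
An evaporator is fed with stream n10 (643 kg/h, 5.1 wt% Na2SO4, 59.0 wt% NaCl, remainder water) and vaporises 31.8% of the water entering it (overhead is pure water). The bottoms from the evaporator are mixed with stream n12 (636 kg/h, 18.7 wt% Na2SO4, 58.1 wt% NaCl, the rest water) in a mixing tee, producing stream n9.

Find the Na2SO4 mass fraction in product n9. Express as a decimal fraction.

Vapour removed = 0.318×0.359×643 = 73.406 kg/h; concentrate = 569.59 kg/h.
Na2SO4 reaching the mixer = 32.793 (from concentrate) + 636×0.187 = 151.72 kg/h.
Product flow = 569.59 + 636 = 1205.6 kg/h; Na2SO4 fraction = 0.126.

0.126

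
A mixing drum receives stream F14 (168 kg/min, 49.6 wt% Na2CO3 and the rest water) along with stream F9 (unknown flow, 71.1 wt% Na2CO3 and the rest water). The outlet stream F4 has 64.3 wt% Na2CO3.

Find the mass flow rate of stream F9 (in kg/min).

Let F9 be the unknown flow. Total out = 168 + F9.
Na2CO3 balance: 83.328 + 0.711·F9 = 0.643·(168 + F9)
(0.711 − 0.643)·F9 = 0.643×168 − 83.328 = 24.696
F9 = 24.696 / 0.068 = 363.18 kg/min

363.2 kg/min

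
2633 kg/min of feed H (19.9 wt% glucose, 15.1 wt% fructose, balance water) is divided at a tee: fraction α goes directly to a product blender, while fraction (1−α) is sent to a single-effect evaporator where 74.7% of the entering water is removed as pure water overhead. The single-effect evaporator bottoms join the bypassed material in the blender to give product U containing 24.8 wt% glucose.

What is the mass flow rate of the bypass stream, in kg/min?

1562 kg/min

All 2633×0.199 = 523.97 kg/min of glucose reaches U, so U = 523.97/0.248 = 2112.8 kg/min and vapour = 520.23 kg/min.
The evaporator receives (1−α)·2633 of feed at 0.650 water and removes 0.747 of that water:
0.747×0.650×(1−α)×2633 = 520.23
(1−α) = 520.23/1278.5 = 0.4069;  α = 0.5931.
Bypass flow = 0.5931×2633 = 1561.6 kg/min.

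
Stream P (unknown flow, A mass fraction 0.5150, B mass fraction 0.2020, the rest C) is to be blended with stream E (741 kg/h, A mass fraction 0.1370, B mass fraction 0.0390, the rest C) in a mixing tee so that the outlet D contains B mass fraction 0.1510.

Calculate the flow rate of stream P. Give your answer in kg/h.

Let P be the unknown flow. Total out = 741 + P.
B balance: 28.899 + 0.202·P = 0.151·(741 + P)
(0.202 − 0.151)·P = 0.151×741 − 28.899 = 82.992
P = 82.992 / 0.051 = 1627.3 kg/h

1627 kg/h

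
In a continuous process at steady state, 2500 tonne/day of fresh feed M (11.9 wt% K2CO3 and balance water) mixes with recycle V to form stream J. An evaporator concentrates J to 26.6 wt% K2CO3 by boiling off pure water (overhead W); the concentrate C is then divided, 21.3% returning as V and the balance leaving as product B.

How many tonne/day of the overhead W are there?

Overall K2CO3 balance (none leaves overhead): K2CO3 in fresh feed = K2CO3 in product, i.e. 2500×0.119 = (1−0.213)·C·0.266.
C = 297.5/(0.266×0.787) = 1421.1 tonne/day.
Recycle V = 0.213×1421.1 = 302.7 tonne/day.
Combined feed J = 2500 + 302.7 = 2802.7 tonne/day.
Overhead W = J − C = 2802.7 − 1421.1 = 1381.6 tonne/day.

1382 tonne/day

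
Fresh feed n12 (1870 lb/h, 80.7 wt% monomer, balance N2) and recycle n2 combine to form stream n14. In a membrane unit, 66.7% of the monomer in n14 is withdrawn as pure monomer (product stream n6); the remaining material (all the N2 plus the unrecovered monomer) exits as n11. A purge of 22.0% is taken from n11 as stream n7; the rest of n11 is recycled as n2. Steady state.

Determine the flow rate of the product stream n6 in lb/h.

monomer in n14: m_A = 1870×0.807 + (1−0.220)·(1−0.667)·m_A, so m_A = 1509.1/0.7403 = 2038.6 lb/h.
Product n6 = 0.667×2038.6 = 1359.7 lb/h.

1360 lb/h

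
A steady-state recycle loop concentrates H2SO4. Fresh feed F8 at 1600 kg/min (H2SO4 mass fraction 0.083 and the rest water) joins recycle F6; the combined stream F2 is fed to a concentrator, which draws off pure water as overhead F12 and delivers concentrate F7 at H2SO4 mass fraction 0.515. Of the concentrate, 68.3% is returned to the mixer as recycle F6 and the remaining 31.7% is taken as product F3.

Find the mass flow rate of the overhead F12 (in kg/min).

Overall H2SO4 balance (none leaves overhead): H2SO4 in fresh feed = H2SO4 in product, i.e. 1600×0.083 = (1−0.683)·F7·0.515.
F7 = 132.8/(0.515×0.317) = 813.45 kg/min.
Recycle F6 = 0.683×813.45 = 555.59 kg/min.
Combined feed F2 = 1600 + 555.59 = 2155.6 kg/min.
Overhead F12 = F2 − F7 = 2155.6 − 813.45 = 1342.1 kg/min.

1342 kg/min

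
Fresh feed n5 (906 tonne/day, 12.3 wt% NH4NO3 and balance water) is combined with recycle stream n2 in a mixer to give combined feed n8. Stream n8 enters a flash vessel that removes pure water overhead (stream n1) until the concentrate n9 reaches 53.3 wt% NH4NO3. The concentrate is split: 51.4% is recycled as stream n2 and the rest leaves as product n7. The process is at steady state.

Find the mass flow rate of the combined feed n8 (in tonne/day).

1127 tonne/day

Overall NH4NO3 balance (none leaves overhead): NH4NO3 in fresh feed = NH4NO3 in product, i.e. 906×0.123 = (1−0.514)·n9·0.533.
n9 = 111.44/(0.533×0.486) = 430.2 tonne/day.
Recycle n2 = 0.514×430.2 = 221.12 tonne/day.
Combined feed n8 = 906 + 221.12 = 1127.1 tonne/day.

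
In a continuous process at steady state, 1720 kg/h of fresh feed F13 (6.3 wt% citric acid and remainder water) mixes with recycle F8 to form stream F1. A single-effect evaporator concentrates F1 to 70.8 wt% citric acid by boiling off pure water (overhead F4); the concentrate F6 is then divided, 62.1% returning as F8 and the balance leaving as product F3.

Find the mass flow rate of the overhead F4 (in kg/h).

Overall citric acid balance (none leaves overhead): citric acid in fresh feed = citric acid in product, i.e. 1720×0.063 = (1−0.621)·F6·0.708.
F6 = 108.36/(0.708×0.379) = 403.83 kg/h.
Recycle F8 = 0.621×403.83 = 250.78 kg/h.
Combined feed F1 = 1720 + 250.78 = 1970.8 kg/h.
Overhead F4 = F1 − F6 = 1970.8 − 403.83 = 1566.9 kg/h.

1567 kg/h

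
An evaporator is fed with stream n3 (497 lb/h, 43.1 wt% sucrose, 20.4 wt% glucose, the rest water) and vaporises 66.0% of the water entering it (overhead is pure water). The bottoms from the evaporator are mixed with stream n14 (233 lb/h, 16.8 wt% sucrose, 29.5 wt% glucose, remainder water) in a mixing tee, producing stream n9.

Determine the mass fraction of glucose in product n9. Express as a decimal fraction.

0.279

Vapour removed = 0.660×0.365×497 = 119.73 lb/h; concentrate = 377.27 lb/h.
glucose reaching the mixer = 101.39 (from concentrate) + 233×0.295 = 170.12 lb/h.
Product flow = 377.27 + 233 = 610.27 lb/h; glucose fraction = 0.279.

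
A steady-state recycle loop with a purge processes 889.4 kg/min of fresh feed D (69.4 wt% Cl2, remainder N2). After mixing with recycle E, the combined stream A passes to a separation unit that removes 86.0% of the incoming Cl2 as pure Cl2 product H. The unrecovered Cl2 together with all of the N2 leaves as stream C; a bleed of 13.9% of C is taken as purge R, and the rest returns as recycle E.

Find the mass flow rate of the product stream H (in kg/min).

603.6 kg/min

Cl2 in A: m_A = 889.4×0.694 + (1−0.139)·(1−0.860)·m_A, so m_A = 617.24/0.8795 = 701.84 kg/min.
Product H = 0.860×701.84 = 603.59 kg/min.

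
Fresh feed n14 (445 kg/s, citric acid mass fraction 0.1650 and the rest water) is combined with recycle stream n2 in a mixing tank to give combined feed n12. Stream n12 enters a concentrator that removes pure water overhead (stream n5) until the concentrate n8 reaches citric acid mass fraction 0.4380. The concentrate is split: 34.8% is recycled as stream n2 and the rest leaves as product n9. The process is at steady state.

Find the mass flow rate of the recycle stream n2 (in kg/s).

89.47 kg/s

Overall citric acid balance (none leaves overhead): citric acid in fresh feed = citric acid in product, i.e. 445×0.165 = (1−0.348)·n8·0.438.
n8 = 73.425/(0.438×0.652) = 257.11 kg/s.
Recycle n2 = 0.348×257.11 = 89.475 kg/s.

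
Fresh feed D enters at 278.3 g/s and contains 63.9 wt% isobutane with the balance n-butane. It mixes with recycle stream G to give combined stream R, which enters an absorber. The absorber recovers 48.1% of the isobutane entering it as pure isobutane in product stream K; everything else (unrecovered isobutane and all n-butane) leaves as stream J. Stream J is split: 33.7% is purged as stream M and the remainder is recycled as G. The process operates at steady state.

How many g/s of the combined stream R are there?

569.2 g/s

n-butane enters only via D and leaves only via the purge: 278.3×0.361 = 0.337×(n-butane in J), and the absorber passes all n-butane, so n-butane in R = n-butane in J = 298.12 g/s.
isobutane in R: m_A = 278.3×0.639 + (1−0.337)·(1−0.481)·m_A, so m_A = 177.83/0.6559 = 271.13 g/s.
R = 271.13 + 298.12 = 569.25 g/s.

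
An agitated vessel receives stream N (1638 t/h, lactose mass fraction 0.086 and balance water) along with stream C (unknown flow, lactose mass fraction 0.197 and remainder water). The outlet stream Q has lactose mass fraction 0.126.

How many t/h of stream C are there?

Let C be the unknown flow. Total out = 1638 + C.
lactose balance: 140.87 + 0.197·C = 0.126·(1638 + C)
(0.197 − 0.126)·C = 0.126×1638 − 140.87 = 65.52
C = 65.52 / 0.071 = 922.82 t/h

922.8 t/h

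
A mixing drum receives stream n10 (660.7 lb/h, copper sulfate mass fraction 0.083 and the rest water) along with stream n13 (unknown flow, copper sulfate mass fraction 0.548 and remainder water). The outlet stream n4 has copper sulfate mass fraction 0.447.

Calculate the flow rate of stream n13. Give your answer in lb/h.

Let n13 be the unknown flow. Total out = 660.7 + n13.
copper sulfate balance: 54.838 + 0.548·n13 = 0.447·(660.7 + n13)
(0.548 − 0.447)·n13 = 0.447×660.7 − 54.838 = 240.49
n13 = 240.49 / 0.101 = 2381.1 lb/h

2381 lb/h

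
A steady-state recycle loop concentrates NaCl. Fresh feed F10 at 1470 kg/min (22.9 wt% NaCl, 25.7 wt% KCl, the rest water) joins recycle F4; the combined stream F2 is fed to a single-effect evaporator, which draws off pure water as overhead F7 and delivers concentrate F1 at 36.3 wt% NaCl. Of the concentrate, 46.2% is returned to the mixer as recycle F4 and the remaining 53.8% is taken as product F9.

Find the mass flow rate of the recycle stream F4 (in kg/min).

796.4 kg/min

Overall NaCl balance (none leaves overhead): NaCl in fresh feed = NaCl in product, i.e. 1470×0.229 = (1−0.462)·F1·0.363.
F1 = 336.63/(0.363×0.538) = 1723.7 kg/min.
Recycle F4 = 0.462×1723.7 = 796.35 kg/min.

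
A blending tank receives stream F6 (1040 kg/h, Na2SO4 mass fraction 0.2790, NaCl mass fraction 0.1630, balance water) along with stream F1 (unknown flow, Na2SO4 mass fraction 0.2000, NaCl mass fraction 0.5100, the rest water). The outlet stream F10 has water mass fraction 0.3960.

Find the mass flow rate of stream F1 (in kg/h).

1589 kg/h

Let F1 be the unknown flow. Total out = 1040 + F1.
water balance: 580.32 + 0.290·F1 = 0.396·(1040 + F1)
(0.290 − 0.396)·F1 = 0.396×1040 − 580.32 = -168.48
F1 = -168.48 / -0.106 = 1589.4 kg/h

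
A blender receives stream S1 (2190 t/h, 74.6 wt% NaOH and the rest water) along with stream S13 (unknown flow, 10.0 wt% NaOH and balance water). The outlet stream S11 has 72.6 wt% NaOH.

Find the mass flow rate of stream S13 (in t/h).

Let S13 be the unknown flow. Total out = 2190 + S13.
NaOH balance: 1633.7 + 0.100·S13 = 0.726·(2190 + S13)
(0.100 − 0.726)·S13 = 0.726×2190 − 1633.7 = -43.8
S13 = -43.8 / -0.626 = 69.968 t/h

69.97 t/h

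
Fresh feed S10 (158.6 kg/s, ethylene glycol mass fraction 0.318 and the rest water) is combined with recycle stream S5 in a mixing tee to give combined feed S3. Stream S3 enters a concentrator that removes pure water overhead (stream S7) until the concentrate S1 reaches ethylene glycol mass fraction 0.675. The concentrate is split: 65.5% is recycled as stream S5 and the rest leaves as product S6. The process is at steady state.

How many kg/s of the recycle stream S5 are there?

141.9 kg/s

Overall ethylene glycol balance (none leaves overhead): ethylene glycol in fresh feed = ethylene glycol in product, i.e. 158.6×0.318 = (1−0.655)·S1·0.675.
S1 = 50.435/(0.675×0.345) = 216.57 kg/s.
Recycle S5 = 0.655×216.57 = 141.86 kg/s.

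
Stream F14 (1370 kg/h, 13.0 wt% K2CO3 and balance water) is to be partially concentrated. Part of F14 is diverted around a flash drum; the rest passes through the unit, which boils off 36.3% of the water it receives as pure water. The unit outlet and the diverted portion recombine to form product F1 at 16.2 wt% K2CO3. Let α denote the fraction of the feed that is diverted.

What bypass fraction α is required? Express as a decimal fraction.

All 1370×0.130 = 178.1 kg/h of K2CO3 reaches F1, so F1 = 178.1/0.162 = 1099.4 kg/h and vapour = 270.62 kg/h.
The evaporator receives (1−α)·1370 of feed at 0.870 water and removes 0.363 of that water:
0.363×0.870×(1−α)×1370 = 270.62
(1−α) = 270.62/432.66 = 0.6255;  α = 0.3745.

0.375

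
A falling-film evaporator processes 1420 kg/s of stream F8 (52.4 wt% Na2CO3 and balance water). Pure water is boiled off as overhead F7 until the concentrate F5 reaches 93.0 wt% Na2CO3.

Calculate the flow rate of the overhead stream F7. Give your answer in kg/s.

619.9 kg/s

Na2CO3 is conserved: 1420×0.524 = 744.08 kg/s all reports to the concentrate.
Concentrate = 744.08/(target fraction) = 800.09 kg/s.
Overhead = 1420 − 800.09 = 619.91 kg/s.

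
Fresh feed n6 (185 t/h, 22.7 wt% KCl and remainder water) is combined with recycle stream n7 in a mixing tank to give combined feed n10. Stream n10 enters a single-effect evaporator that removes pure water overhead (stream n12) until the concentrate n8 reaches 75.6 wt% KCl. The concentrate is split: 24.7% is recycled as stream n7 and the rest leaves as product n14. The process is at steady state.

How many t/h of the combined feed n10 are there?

203.2 t/h

Overall KCl balance (none leaves overhead): KCl in fresh feed = KCl in product, i.e. 185×0.227 = (1−0.247)·n8·0.756.
n8 = 41.995/(0.756×0.753) = 73.77 t/h.
Recycle n7 = 0.247×73.77 = 18.221 t/h.
Combined feed n10 = 185 + 18.221 = 203.22 t/h.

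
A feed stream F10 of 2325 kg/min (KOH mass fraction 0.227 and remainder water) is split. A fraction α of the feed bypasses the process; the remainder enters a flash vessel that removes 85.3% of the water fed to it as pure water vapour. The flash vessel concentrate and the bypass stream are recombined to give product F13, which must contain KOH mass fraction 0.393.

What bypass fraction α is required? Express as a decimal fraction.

All 2325×0.227 = 527.77 kg/min of KOH reaches F13, so F13 = 527.77/0.393 = 1342.9 kg/min and vapour = 982.06 kg/min.
The evaporator receives (1−α)·2325 of feed at 0.773 water and removes 0.853 of that water:
0.853×0.773×(1−α)×2325 = 982.06
(1−α) = 982.06/1533 = 0.6406;  α = 0.3594.

0.359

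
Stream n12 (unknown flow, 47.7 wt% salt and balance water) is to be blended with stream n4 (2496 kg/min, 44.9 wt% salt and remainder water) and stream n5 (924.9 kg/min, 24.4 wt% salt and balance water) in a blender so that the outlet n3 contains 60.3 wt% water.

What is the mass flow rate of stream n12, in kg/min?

Let n12 be the unknown flow. Total out = 3420.9 + n12.
water balance: 2074.5 + 0.523·n12 = 0.603·(3420.9 + n12)
(0.523 − 0.603)·n12 = 0.603×3420.9 − 2074.5 = -11.718
n12 = -11.718 / -0.080 = 146.47 kg/min

146.5 kg/min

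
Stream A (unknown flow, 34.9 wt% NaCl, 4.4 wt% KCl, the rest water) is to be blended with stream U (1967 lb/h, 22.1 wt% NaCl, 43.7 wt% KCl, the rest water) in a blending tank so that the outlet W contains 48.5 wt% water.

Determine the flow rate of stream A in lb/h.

2306 lb/h

Let A be the unknown flow. Total out = 1967 + A.
water balance: 672.71 + 0.607·A = 0.485·(1967 + A)
(0.607 − 0.485)·A = 0.485×1967 − 672.71 = 281.28
A = 281.28 / 0.122 = 2305.6 lb/h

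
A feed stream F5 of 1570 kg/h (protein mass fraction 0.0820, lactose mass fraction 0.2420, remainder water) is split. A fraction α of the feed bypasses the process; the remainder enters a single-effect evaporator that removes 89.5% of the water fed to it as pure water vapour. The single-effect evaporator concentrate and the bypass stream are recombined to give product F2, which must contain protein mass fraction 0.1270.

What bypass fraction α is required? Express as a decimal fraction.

All 1570×0.082 = 128.74 kg/h of protein reaches F2, so F2 = 128.74/0.127 = 1013.7 kg/h and vapour = 556.3 kg/h.
The evaporator receives (1−α)·1570 of feed at 0.676 water and removes 0.895 of that water:
0.895×0.676×(1−α)×1570 = 556.3
(1−α) = 556.3/949.88 = 0.5857;  α = 0.4143.

0.414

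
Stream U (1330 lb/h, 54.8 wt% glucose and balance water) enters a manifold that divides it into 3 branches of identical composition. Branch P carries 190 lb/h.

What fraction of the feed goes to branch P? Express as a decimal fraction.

0.143

Fraction to P = 190/1330 = 0.1429.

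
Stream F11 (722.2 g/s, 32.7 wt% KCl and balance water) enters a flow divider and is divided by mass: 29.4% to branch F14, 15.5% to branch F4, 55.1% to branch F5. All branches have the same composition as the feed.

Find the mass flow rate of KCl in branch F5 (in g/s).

130.1 g/s

Branch F5 total = 0.551×722.2 = 397.93 g/s.
KCl in F5 = 0.327×397.93 = 130.12 g/s.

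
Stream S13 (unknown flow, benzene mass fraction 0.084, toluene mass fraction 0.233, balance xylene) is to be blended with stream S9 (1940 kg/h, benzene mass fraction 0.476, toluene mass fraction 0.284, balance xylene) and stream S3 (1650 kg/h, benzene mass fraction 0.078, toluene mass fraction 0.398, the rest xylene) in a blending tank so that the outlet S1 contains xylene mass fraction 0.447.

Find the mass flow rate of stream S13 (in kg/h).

Let S13 be the unknown flow. Total out = 3590 + S13.
xylene balance: 1330.2 + 0.683·S13 = 0.447·(3590 + S13)
(0.683 − 0.447)·S13 = 0.447×3590 − 1330.2 = 274.53
S13 = 274.53 / 0.236 = 1163.3 kg/h

1163 kg/h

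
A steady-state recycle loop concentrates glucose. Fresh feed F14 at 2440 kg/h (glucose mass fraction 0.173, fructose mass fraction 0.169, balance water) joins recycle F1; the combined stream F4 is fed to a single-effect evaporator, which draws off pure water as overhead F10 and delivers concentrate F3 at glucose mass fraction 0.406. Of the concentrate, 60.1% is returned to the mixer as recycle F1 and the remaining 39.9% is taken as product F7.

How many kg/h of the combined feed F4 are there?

Overall glucose balance (none leaves overhead): glucose in fresh feed = glucose in product, i.e. 2440×0.173 = (1−0.601)·F3·0.406.
F3 = 422.12/(0.406×0.399) = 2605.8 kg/h.
Recycle F1 = 0.601×2605.8 = 1566.1 kg/h.
Combined feed F4 = 2440 + 1566.1 = 4006.1 kg/h.

4006 kg/h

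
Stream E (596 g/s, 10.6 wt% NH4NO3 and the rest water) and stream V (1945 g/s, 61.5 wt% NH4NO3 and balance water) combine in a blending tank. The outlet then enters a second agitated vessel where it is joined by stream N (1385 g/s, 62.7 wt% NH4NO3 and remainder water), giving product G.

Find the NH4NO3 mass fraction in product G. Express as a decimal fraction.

0.542

Overall, product flow = 3926 g/s.
NH4NO3 in = 596×0.106 + 1945×0.615 + 1385×0.627 = 2127.7 g/s.
NH4NO3 fraction in G = 0.542.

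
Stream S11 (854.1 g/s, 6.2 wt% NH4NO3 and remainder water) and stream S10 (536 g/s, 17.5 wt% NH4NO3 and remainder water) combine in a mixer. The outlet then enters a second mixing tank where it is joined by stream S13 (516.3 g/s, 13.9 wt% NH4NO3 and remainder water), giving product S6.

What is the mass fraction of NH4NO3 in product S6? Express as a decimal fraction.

0.115

Overall, product flow = 1906.4 g/s.
NH4NO3 in = 854.1×0.062 + 536×0.175 + 516.3×0.139 = 218.52 g/s.
NH4NO3 fraction in S6 = 0.115.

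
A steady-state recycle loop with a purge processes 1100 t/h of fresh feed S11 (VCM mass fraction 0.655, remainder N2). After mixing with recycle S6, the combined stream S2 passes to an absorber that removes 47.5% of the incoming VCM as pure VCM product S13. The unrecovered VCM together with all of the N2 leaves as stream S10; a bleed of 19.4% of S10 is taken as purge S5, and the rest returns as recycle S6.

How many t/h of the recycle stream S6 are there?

2105 t/h

N2 enters only via S11 and leaves only via the purge: 1100×0.345 = 0.194×(N2 in S10), and the absorber passes all N2, so N2 in S2 = N2 in S10 = 1956.2 t/h.
VCM in S2: m_A = 1100×0.655 + (1−0.194)·(1−0.475)·m_A, so m_A = 720.5/0.5768 = 1249 t/h.
S10 = (1−0.475)×1249 + 1956.2 = 2611.9 t/h.
Recycle S6 = (1−0.194)×2611.9 = 2105.2 t/h.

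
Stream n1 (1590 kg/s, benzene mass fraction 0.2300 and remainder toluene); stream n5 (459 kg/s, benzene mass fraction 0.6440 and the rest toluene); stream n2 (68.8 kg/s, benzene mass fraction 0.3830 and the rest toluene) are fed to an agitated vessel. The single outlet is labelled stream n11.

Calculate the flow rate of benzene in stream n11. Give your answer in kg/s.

687.6 kg/s

benzene out = benzene in = 1590×0.230 + 459×0.644 + 68.8×0.383 = 687.65 kg/s.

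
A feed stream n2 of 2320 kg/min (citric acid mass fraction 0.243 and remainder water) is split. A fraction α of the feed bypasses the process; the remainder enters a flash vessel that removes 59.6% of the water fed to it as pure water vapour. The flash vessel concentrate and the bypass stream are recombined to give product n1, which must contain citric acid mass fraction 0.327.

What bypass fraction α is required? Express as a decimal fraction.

0.431

All 2320×0.243 = 563.76 kg/min of citric acid reaches n1, so n1 = 563.76/0.327 = 1724 kg/min and vapour = 595.96 kg/min.
The evaporator receives (1−α)·2320 of feed at 0.757 water and removes 0.596 of that water:
0.596×0.757×(1−α)×2320 = 595.96
(1−α) = 595.96/1046.7 = 0.5694;  α = 0.4306.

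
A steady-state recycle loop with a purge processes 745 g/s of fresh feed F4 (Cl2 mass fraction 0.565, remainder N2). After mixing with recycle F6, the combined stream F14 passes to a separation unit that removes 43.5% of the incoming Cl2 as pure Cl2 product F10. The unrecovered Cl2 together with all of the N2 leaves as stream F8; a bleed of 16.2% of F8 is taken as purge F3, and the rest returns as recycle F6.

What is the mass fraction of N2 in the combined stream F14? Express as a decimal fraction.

0.714

N2 enters only via F4 and leaves only via the purge: 745×0.435 = 0.162×(N2 in F8), and the separation unit passes all N2, so N2 in F14 = N2 in F8 = 2000.5 g/s.
Cl2 in F14: m_A = 745×0.565 + (1−0.162)·(1−0.435)·m_A, so m_A = 420.92/0.5265 = 799.43 g/s.
F14 = 799.43 + 2000.5 = 2799.9 g/s.
N2 fraction in F14 = 2000.5/2799.9 = 0.714.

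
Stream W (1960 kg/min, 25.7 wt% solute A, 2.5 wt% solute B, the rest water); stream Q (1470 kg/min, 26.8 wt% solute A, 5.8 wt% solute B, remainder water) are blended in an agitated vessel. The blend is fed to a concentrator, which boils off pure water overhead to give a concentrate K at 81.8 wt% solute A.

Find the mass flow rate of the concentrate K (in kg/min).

1097 kg/min

solute A entering = 1960×0.257 + 1470×0.268 = 897.68 kg/min.
All solute A reports to K, so K = 897.68/0.818 = 1097.4 kg/min.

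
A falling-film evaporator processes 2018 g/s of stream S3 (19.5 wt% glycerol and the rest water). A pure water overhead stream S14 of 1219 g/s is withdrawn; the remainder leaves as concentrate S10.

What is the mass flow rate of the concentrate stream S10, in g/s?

799 g/s

Concentrate = 2018 − 1219 = 799 g/s.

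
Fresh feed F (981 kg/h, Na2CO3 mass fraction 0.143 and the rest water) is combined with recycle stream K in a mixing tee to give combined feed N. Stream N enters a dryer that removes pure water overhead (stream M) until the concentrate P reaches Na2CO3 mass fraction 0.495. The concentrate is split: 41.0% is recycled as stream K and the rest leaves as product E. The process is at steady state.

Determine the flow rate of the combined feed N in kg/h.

1178 kg/h

Overall Na2CO3 balance (none leaves overhead): Na2CO3 in fresh feed = Na2CO3 in product, i.e. 981×0.143 = (1−0.410)·P·0.495.
P = 140.28/(0.495×0.590) = 480.34 kg/h.
Recycle K = 0.410×480.34 = 196.94 kg/h.
Combined feed N = 981 + 196.94 = 1177.9 kg/h.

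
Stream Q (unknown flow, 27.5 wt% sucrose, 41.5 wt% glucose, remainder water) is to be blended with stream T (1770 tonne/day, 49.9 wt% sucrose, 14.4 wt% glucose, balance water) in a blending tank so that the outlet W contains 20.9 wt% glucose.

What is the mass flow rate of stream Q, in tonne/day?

Let Q be the unknown flow. Total out = 1770 + Q.
glucose balance: 254.88 + 0.415·Q = 0.209·(1770 + Q)
(0.415 − 0.209)·Q = 0.209×1770 − 254.88 = 115.05
Q = 115.05 / 0.206 = 558.5 tonne/day

558.5 tonne/day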